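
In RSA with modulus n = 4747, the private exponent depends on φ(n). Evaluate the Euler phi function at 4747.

4600

Factor: 4747 = 47 · 101.
φ(4747) = (47−1) · (101−1) = 46 · 100 = 4600.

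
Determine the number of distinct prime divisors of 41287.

3

41287 = 19 · 2173
2173 = 41 · 53
41287 = 19 · 41 · 53, which has 3 distinct prime factors.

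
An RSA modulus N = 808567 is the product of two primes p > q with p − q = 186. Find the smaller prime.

811

Since p = q + 186, we have 808567 = q(q + 186), so q² + 186q − 808567 = 0.
Discriminant: 186² + 4·808567 = 34596 + 3234268 = 3268864; √3268864 = 1808.
q = (−186 + 1808)/2 = 811, and p = q + 186 = 997.
Check: 811 · 997 = 808567.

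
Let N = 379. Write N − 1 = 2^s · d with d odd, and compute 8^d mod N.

379 − 1 = 378 = 2^1 · 189, so d = 189.
8^1 ≡ 8 (mod 379)
8^2 ≡ 8^2 = 64 ≡ 64 (mod 379)
8^4 ≡ 64^2 = 4096 ≡ 306 (mod 379)
8^8 ≡ 306^2 = 93636 ≡ 23 (mod 379)
8^16 ≡ 23^2 = 529 ≡ 150 (mod 379)
8^32 ≡ 150^2 = 22500 ≡ 139 (mod 379)
8^64 ≡ 139^2 = 19321 ≡ 371 (mod 379)
8^128 ≡ 371^2 = 137641 ≡ 64 (mod 379)
189 = 128 + 32 + 16 + 8 + 4 + 1 in binary powers of 2.
So 8^189 ≡ 64 · 139 · 150 · 23 · 306 · 8 ≡ 378 (mod 379).
Since 8^d ≡ 378 (mod 379), base 8 does not prove 379 composite.

378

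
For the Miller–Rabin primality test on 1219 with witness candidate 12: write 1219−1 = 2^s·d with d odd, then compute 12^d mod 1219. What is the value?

1219 − 1 = 1218 = 2^1 · 609, so d = 609.
12^1 ≡ 12 (mod 1219)
12^2 ≡ 12^2 = 144 ≡ 144 (mod 1219)
12^4 ≡ 144^2 = 20736 ≡ 13 (mod 1219)
12^8 ≡ 13^2 = 169 ≡ 169 (mod 1219)
12^16 ≡ 169^2 = 28561 ≡ 524 (mod 1219)
12^32 ≡ 524^2 = 274576 ≡ 301 (mod 1219)
12^64 ≡ 301^2 = 90601 ≡ 395 (mod 1219)
12^128 ≡ 395^2 = 156025 ≡ 1212 (mod 1219)
12^256 ≡ 1212^2 = 1468944 ≡ 49 (mod 1219)
12^512 ≡ 49^2 = 2401 ≡ 1182 (mod 1219)
609 = 512 + 64 + 32 + 1 in binary powers of 2.
So 12^609 ≡ 1182 · 395 · 301 · 12 ≡ 634 (mod 1219).
Squaring chain: 634; never reaches −1, so base 12 is a Miller–Rabin witness that 1219 is composite.

634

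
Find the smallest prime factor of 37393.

37393 is odd.
Digit sum 25, not divisible by 3.
Ends in 3: not divisible by 5.
7: 37393 = 7·5341 + 6
11: 37393 = 11·3399 + 4
13: 37393 = 13·2876 + 5
17: 37393 = 17·2199 + 10
19: 37393 = 19·1968 + 1
23: 37393 = 23·1625 + 18
29: 37393 = 29·1289 + 12
31: 37393 = 31·1206 + 7
37: 37393 = 37·1010 + 23
41: 37393 = 41·912 + 1
43: 37393 = 43·869 + 26
47: 37393 = 47·795 + 28
53: 37393 = 53·705 + 28
59: 37393 = 59·633 + 46
61: 37393 = 61·613

61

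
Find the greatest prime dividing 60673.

60673 = 17 · 3569
3569 = 43 · 83
83 is prime.
So 60673 = 17 · 43 · 83; the largest prime factor is 83.

83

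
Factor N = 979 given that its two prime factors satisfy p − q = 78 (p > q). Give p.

89

Since p = q + 78, we have 979 = q(q + 78), so q² + 78q − 979 = 0.
Discriminant: 78² + 4·979 = 6084 + 3916 = 10000; √10000 = 100.
q = (−78 + 100)/2 = 11, and p = q + 78 = 89.
Check: 11 · 89 = 979.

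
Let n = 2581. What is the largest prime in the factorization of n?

2581 = 29 · 89
89 is prime.
So 2581 = 29 · 89; the largest prime factor is 89.

89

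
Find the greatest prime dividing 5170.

5170 = 2 · 2585
2585 = 5 · 517
517 = 11 · 47
47 is prime.
So 5170 = 2 · 5 · 11 · 47; the largest prime factor is 47.

47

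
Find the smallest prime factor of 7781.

31

7781 is odd.
Digit sum 23, not divisible by 3.
Ends in 1: not divisible by 5.
7: 7781 = 7·1111 + 4
11: 7781 = 11·707 + 4
13: 7781 = 13·598 + 7
17: 7781 = 17·457 + 12
19: 7781 = 19·409 + 10
23: 7781 = 23·338 + 7
29: 7781 = 29·268 + 9
31: 7781 = 31·251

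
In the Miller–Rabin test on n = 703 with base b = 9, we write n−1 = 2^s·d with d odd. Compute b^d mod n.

1

703 − 1 = 702 = 2^1 · 351, so d = 351.
9^1 ≡ 9 (mod 703)
9^2 ≡ 9^2 = 81 ≡ 81 (mod 703)
9^4 ≡ 81^2 = 6561 ≡ 234 (mod 703)
9^8 ≡ 234^2 = 54756 ≡ 625 (mod 703)
9^16 ≡ 625^2 = 390625 ≡ 460 (mod 703)
9^32 ≡ 460^2 = 211600 ≡ 700 (mod 703)
9^64 ≡ 700^2 = 490000 ≡ 9 (mod 703)
9^128 ≡ 9^2 = 81 ≡ 81 (mod 703)
9^256 ≡ 81^2 = 6561 ≡ 234 (mod 703)
351 = 256 + 64 + 16 + 8 + 4 + 2 + 1 in binary powers of 2.
So 9^351 ≡ 234 · 9 · 460 · 625 · 234 · 81 · 9 ≡ 1 (mod 703).
Since 9^d ≡ 1 (mod 703), base 9 does not prove 703 composite.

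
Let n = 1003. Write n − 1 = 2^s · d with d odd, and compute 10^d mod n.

1003 − 1 = 1002 = 2^1 · 501, so d = 501.
10^1 ≡ 10 (mod 1003)
10^2 ≡ 10^2 = 100 ≡ 100 (mod 1003)
10^4 ≡ 100^2 = 10000 ≡ 973 (mod 1003)
10^8 ≡ 973^2 = 946729 ≡ 900 (mod 1003)
10^16 ≡ 900^2 = 810000 ≡ 579 (mod 1003)
10^32 ≡ 579^2 = 335241 ≡ 239 (mod 1003)
10^64 ≡ 239^2 = 57121 ≡ 953 (mod 1003)
10^128 ≡ 953^2 = 908209 ≡ 494 (mod 1003)
10^256 ≡ 494^2 = 244036 ≡ 307 (mod 1003)
501 = 256 + 128 + 64 + 32 + 16 + 4 + 1 in binary powers of 2.
So 10^501 ≡ 307 · 494 · 953 · 239 · 579 · 973 · 10 ≡ 516 (mod 1003).
Squaring chain: 516; never reaches −1, so base 10 is a Miller–Rabin witness that 1003 is composite.

516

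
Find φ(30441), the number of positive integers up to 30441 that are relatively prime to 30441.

19872

Factor: 30441 = 3 · 73 · 139.
φ(30441) = (3−1) · (73−1) · (139−1) = 2 · 72 · 138 = 19872.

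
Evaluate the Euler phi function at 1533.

864

Factor: 1533 = 3 · 7 · 73.
φ(1533) = (3−1) · (7−1) · (73−1) = 2 · 6 · 72 = 864.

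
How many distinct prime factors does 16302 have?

5

16302 = 2 · 8151
8151 = 3 · 2717
2717 = 11 · 247
247 = 13 · 19
16302 = 2 · 3 · 11 · 13 · 19, which has 5 distinct prime factors.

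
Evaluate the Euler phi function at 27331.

27000

Factor: 27331 = 151 · 181.
φ(27331) = (151−1) · (181−1) = 150 · 180 = 27000.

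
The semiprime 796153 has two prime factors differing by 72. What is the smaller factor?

Since p = q + 72, we have 796153 = q(q + 72), so q² + 72q − 796153 = 0.
Discriminant: 72² + 4·796153 = 5184 + 3184612 = 3189796; √3189796 = 1786.
q = (−72 + 1786)/2 = 857, and p = q + 72 = 929.
Check: 857 · 929 = 796153.

857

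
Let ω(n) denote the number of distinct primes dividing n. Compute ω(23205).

23205 = 3 · 7735
7735 = 5 · 1547
1547 = 7 · 221
221 = 13 · 17
23205 = 3 · 5 · 7 · 13 · 17, which has 5 distinct prime factors.

5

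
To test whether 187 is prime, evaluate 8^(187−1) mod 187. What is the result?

47

8^1 ≡ 8 (mod 187)
8^2 ≡ 8^2 = 64 ≡ 64 (mod 187)
8^4 ≡ 64^2 = 4096 ≡ 169 (mod 187)
8^8 ≡ 169^2 = 28561 ≡ 137 (mod 187)
8^16 ≡ 137^2 = 18769 ≡ 69 (mod 187)
8^32 ≡ 69^2 = 4761 ≡ 86 (mod 187)
8^64 ≡ 86^2 = 7396 ≡ 103 (mod 187)
8^128 ≡ 103^2 = 10609 ≡ 137 (mod 187)
186 = 128 + 32 + 16 + 8 + 2 in binary powers of 2.
So 8^186 ≡ 137 · 86 · 69 · 137 · 64 ≡ 47 (mod 187).
Since 47 ≠ 1, base 8 is a Fermat witness: 187 is composite.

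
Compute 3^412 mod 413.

3^1 ≡ 3 (mod 413)
3^2 ≡ 3^2 = 9 ≡ 9 (mod 413)
3^4 ≡ 9^2 = 81 ≡ 81 (mod 413)
3^8 ≡ 81^2 = 6561 ≡ 366 (mod 413)
3^16 ≡ 366^2 = 133956 ≡ 144 (mod 413)
3^32 ≡ 144^2 = 20736 ≡ 86 (mod 413)
3^64 ≡ 86^2 = 7396 ≡ 375 (mod 413)
3^128 ≡ 375^2 = 140625 ≡ 205 (mod 413)
3^256 ≡ 205^2 = 42025 ≡ 312 (mod 413)
412 = 256 + 128 + 16 + 8 + 4 in binary powers of 2.
So 3^412 ≡ 312 · 205 · 144 · 366 · 81 ≡ 375 (mod 413).
Since 375 ≠ 1, base 3 is a Fermat witness: 413 is composite.

375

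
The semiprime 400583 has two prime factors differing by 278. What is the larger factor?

Since p = q + 278, we have 400583 = q(q + 278), so q² + 278q − 400583 = 0.
Discriminant: 278² + 4·400583 = 77284 + 1602332 = 1679616; √1679616 = 1296.
q = (−278 + 1296)/2 = 509, and p = q + 278 = 787.
Check: 509 · 787 = 400583.

787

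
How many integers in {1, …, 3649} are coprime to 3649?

Factor: 3649 = 41 · 89.
φ(3649) = (41−1) · (89−1) = 40 · 88 = 3520.

3520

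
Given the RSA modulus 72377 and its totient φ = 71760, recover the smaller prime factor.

φ(n) = (p−1)(q−1) = n − (p+q) + 1, so p + q = 72377 − 71760 + 1 = 618.
p and q are the roots of t² − 618t + 72377 = 0.
Discriminant: 618² − 4·72377 = 381924 − 289508 = 92416; √92416 = 304.
q = (618 − 304)/2 = 157, p = (618 + 304)/2 = 461.
Check: 157 · 461 = 72377.

157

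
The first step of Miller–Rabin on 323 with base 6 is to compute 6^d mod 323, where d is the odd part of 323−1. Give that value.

244

323 − 1 = 322 = 2^1 · 161, so d = 161.
6^1 ≡ 6 (mod 323)
6^2 ≡ 6^2 = 36 ≡ 36 (mod 323)
6^4 ≡ 36^2 = 1296 ≡ 4 (mod 323)
6^8 ≡ 4^2 = 16 ≡ 16 (mod 323)
6^16 ≡ 16^2 = 256 ≡ 256 (mod 323)
6^32 ≡ 256^2 = 65536 ≡ 290 (mod 323)
6^64 ≡ 290^2 = 84100 ≡ 120 (mod 323)
6^128 ≡ 120^2 = 14400 ≡ 188 (mod 323)
161 = 128 + 32 + 1 in binary powers of 2.
So 6^161 ≡ 188 · 290 · 6 ≡ 244 (mod 323).
Squaring chain: 244; never reaches −1, so base 6 is a Miller–Rabin witness that 323 is composite.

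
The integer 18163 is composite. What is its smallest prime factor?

18163 is odd.
Digit sum 19, not divisible by 3.
Ends in 3: not divisible by 5.
7: 18163 = 7·2594 + 5
11: 18163 = 11·1651 + 2
13: 18163 = 13·1397 + 2
17: 18163 = 17·1068 + 7
19: 18163 = 19·955 + 18
23: 18163 = 23·789 + 16
29: 18163 = 29·626 + 9
31: 18163 = 31·585 + 28
37: 18163 = 37·490 + 33
41: 18163 = 41·443

41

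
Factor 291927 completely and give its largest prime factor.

291927 = 3 · 97309
97309 = 31 · 3139
3139 = 43 · 73
73 is prime.
So 291927 = 3 · 31 · 43 · 73; the largest prime factor is 73.

73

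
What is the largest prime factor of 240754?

240754 = 2 · 120377
120377 = 17 · 7081
7081 = 73 · 97
97 is prime.
So 240754 = 2 · 17 · 73 · 97; the largest prime factor is 97.

97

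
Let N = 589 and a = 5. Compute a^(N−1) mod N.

5^1 ≡ 5 (mod 589)
5^2 ≡ 5^2 = 25 ≡ 25 (mod 589)
5^4 ≡ 25^2 = 625 ≡ 36 (mod 589)
5^8 ≡ 36^2 = 1296 ≡ 118 (mod 589)
5^16 ≡ 118^2 = 13924 ≡ 377 (mod 589)
5^32 ≡ 377^2 = 142129 ≡ 180 (mod 589)
5^64 ≡ 180^2 = 32400 ≡ 5 (mod 589)
5^128 ≡ 5^2 = 25 ≡ 25 (mod 589)
5^256 ≡ 25^2 = 625 ≡ 36 (mod 589)
5^512 ≡ 36^2 = 1296 ≡ 118 (mod 589)
588 = 512 + 64 + 8 + 4 in binary powers of 2.
So 5^588 ≡ 118 · 5 · 118 · 36 ≡ 125 (mod 589).
Since 125 ≠ 1, base 5 is a Fermat witness: 589 is composite.

125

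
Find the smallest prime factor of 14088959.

97

14088959 is odd.
Digit sum 44, not divisible by 3.
Ends in 9: not divisible by 5.
7: 14088959 = 7·2012708 + 3
11: 14088959 = 11·1280814 + 5
13: 14088959 = 13·1083766 + 1
17: 14088959 = 17·828762 + 5
19: 14088959 = 19·741524 + 3
23: 14088959 = 23·612563 + 10
29: 14088959 = 29·485826 + 5
31: 14088959 = 31·454482 + 17
37: 14088959 = 37·380782 + 25
41: 14088959 = 41·343633 + 6
43: 14088959 = 43·327650 + 9
47: 14088959 = 47·299765 + 4
53: 14088959 = 53·265829 + 22
59: 14088959 = 59·238795 + 54
61: 14088959 = 61·230966 + 33
67: 14088959 = 67·210282 + 65
71: 14088959 = 71·198436 + 3
73: 14088959 = 73·192999 + 32
79: 14088959 = 79·178341 + 20
83: 14088959 = 83·169746 + 41
89: 14088959 = 89·158302 + 81
97: 14088959 = 97·145247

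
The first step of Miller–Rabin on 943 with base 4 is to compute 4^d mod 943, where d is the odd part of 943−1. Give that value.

943 − 1 = 942 = 2^1 · 471, so d = 471.
4^1 ≡ 4 (mod 943)
4^2 ≡ 4^2 = 16 ≡ 16 (mod 943)
4^4 ≡ 16^2 = 256 ≡ 256 (mod 943)
4^8 ≡ 256^2 = 65536 ≡ 469 (mod 943)
4^16 ≡ 469^2 = 219961 ≡ 242 (mod 943)
4^32 ≡ 242^2 = 58564 ≡ 98 (mod 943)
4^64 ≡ 98^2 = 9604 ≡ 174 (mod 943)
4^128 ≡ 174^2 = 30276 ≡ 100 (mod 943)
4^256 ≡ 100^2 = 10000 ≡ 570 (mod 943)
471 = 256 + 128 + 64 + 16 + 4 + 2 + 1 in binary powers of 2.
So 4^471 ≡ 570 · 100 · 174 · 242 · 256 · 16 · 4 ≡ 496 (mod 943).
Squaring chain: 496; never reaches −1, so base 4 is a Miller–Rabin witness that 943 is composite.

496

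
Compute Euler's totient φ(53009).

Factor: 53009 = 11 · 61 · 79.
φ(53009) = (11−1) · (61−1) · (79−1) = 10 · 60 · 78 = 46800.

46800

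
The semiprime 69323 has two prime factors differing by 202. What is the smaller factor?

Since p = q + 202, we have 69323 = q(q + 202), so q² + 202q − 69323 = 0.
Discriminant: 202² + 4·69323 = 40804 + 277292 = 318096; √318096 = 564.
q = (−202 + 564)/2 = 181, and p = q + 202 = 383.
Check: 181 · 383 = 69323.

181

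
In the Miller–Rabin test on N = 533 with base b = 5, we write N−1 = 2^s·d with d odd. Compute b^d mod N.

533 − 1 = 532 = 2^2 · 133, so d = 133.
5^1 ≡ 5 (mod 533)
5^2 ≡ 5^2 = 25 ≡ 25 (mod 533)
5^4 ≡ 25^2 = 625 ≡ 92 (mod 533)
5^8 ≡ 92^2 = 8464 ≡ 469 (mod 533)
5^16 ≡ 469^2 = 219961 ≡ 365 (mod 533)
5^32 ≡ 365^2 = 133225 ≡ 508 (mod 533)
5^64 ≡ 508^2 = 258064 ≡ 92 (mod 533)
5^128 ≡ 92^2 = 8464 ≡ 469 (mod 533)
133 = 128 + 4 + 1 in binary powers of 2.
So 5^133 ≡ 469 · 92 · 5 ≡ 408 (mod 533).
Squaring chain: 408 → 168; never reaches −1, so base 5 is a Miller–Rabin witness that 533 is composite.

408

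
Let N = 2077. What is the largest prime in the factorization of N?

2077 = 31 · 67
67 is prime.
So 2077 = 31 · 67; the largest prime factor is 67.

67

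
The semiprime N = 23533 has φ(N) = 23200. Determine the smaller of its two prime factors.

φ(n) = (p−1)(q−1) = n − (p+q) + 1, so p + q = 23533 − 23200 + 1 = 334.
p and q are the roots of t² − 334t + 23533 = 0.
Discriminant: 334² − 4·23533 = 111556 − 94132 = 17424; √17424 = 132.
q = (334 − 132)/2 = 101, p = (334 + 132)/2 = 233.
Check: 101 · 233 = 23533.

101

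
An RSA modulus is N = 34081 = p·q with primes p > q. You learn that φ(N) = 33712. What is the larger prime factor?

197

φ(n) = (p−1)(q−1) = n − (p+q) + 1, so p + q = 34081 − 33712 + 1 = 370.
p and q are the roots of t² − 370t + 34081 = 0.
Discriminant: 370² − 4·34081 = 136900 − 136324 = 576; √576 = 24.
q = (370 − 24)/2 = 173, p = (370 + 24)/2 = 197.
Check: 173 · 197 = 34081.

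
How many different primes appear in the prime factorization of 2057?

2057 = 11^2 · 17
2057 = 11^2 · 17, which has 2 distinct prime factors.

2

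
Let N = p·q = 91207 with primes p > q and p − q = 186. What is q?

223

Since p = q + 186, we have 91207 = q(q + 186), so q² + 186q − 91207 = 0.
Discriminant: 186² + 4·91207 = 34596 + 364828 = 399424; √399424 = 632.
q = (−186 + 632)/2 = 223, and p = q + 186 = 409.
Check: 223 · 409 = 91207.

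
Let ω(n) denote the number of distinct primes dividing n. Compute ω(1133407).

1133407 = 11^2 · 9367
9367 = 17 · 551
551 = 19 · 29
1133407 = 11^2 · 17 · 19 · 29, which has 4 distinct prime factors.

4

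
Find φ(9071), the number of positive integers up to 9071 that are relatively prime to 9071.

Factor: 9071 = 47 · 193.
φ(9071) = (47−1) · (193−1) = 46 · 192 = 8832.

8832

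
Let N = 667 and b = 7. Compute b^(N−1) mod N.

326

7^1 ≡ 7 (mod 667)
7^2 ≡ 7^2 = 49 ≡ 49 (mod 667)
7^4 ≡ 49^2 = 2401 ≡ 400 (mod 667)
7^8 ≡ 400^2 = 160000 ≡ 587 (mod 667)
7^16 ≡ 587^2 = 344569 ≡ 397 (mod 667)
7^32 ≡ 397^2 = 157609 ≡ 197 (mod 667)
7^64 ≡ 197^2 = 38809 ≡ 123 (mod 667)
7^128 ≡ 123^2 = 15129 ≡ 455 (mod 667)
7^256 ≡ 455^2 = 207025 ≡ 255 (mod 667)
7^512 ≡ 255^2 = 65025 ≡ 326 (mod 667)
666 = 512 + 128 + 16 + 8 + 2 in binary powers of 2.
So 7^666 ≡ 326 · 455 · 397 · 587 · 49 ≡ 326 (mod 667).
Since 326 ≠ 1, base 7 is a Fermat witness: 667 is composite.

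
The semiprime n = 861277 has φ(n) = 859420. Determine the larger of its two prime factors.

φ(n) = (p−1)(q−1) = n − (p+q) + 1, so p + q = 861277 − 859420 + 1 = 1858.
p and q are the roots of t² − 1858t + 861277 = 0.
Discriminant: 1858² − 4·861277 = 3452164 − 3445108 = 7056; √7056 = 84.
q = (1858 − 84)/2 = 887, p = (1858 + 84)/2 = 971.
Check: 887 · 971 = 861277.

971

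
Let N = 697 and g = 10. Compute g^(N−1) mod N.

10^1 ≡ 10 (mod 697)
10^2 ≡ 10^2 = 100 ≡ 100 (mod 697)
10^4 ≡ 100^2 = 10000 ≡ 242 (mod 697)
10^8 ≡ 242^2 = 58564 ≡ 16 (mod 697)
10^16 ≡ 16^2 = 256 ≡ 256 (mod 697)
10^32 ≡ 256^2 = 65536 ≡ 18 (mod 697)
10^64 ≡ 18^2 = 324 ≡ 324 (mod 697)
10^128 ≡ 324^2 = 104976 ≡ 426 (mod 697)
10^256 ≡ 426^2 = 181476 ≡ 256 (mod 697)
10^512 ≡ 256^2 = 65536 ≡ 18 (mod 697)
696 = 512 + 128 + 32 + 16 + 8 in binary powers of 2.
So 10^696 ≡ 18 · 426 · 18 · 256 · 16 ≡ 543 (mod 697).
Since 543 ≠ 1, base 10 is a Fermat witness: 697 is composite.

543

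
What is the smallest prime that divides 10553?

61

10553 is odd.
Digit sum 14, not divisible by 3.
Ends in 3: not divisible by 5.
7: 10553 = 7·1507 + 4
11: 10553 = 11·959 + 4
13: 10553 = 13·811 + 10
17: 10553 = 17·620 + 13
19: 10553 = 19·555 + 8
23: 10553 = 23·458 + 19
29: 10553 = 29·363 + 26
31: 10553 = 31·340 + 13
37: 10553 = 37·285 + 8
41: 10553 = 41·257 + 16
43: 10553 = 43·245 + 18
47: 10553 = 47·224 + 25
53: 10553 = 53·199 + 6
59: 10553 = 59·178 + 51
61: 10553 = 61·173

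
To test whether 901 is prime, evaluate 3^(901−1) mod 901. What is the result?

3^1 ≡ 3 (mod 901)
3^2 ≡ 3^2 = 9 ≡ 9 (mod 901)
3^4 ≡ 9^2 = 81 ≡ 81 (mod 901)
3^8 ≡ 81^2 = 6561 ≡ 254 (mod 901)
3^16 ≡ 254^2 = 64516 ≡ 545 (mod 901)
3^32 ≡ 545^2 = 297025 ≡ 596 (mod 901)
3^64 ≡ 596^2 = 355216 ≡ 222 (mod 901)
3^128 ≡ 222^2 = 49284 ≡ 630 (mod 901)
3^256 ≡ 630^2 = 396900 ≡ 460 (mod 901)
3^512 ≡ 460^2 = 211600 ≡ 766 (mod 901)
900 = 512 + 256 + 128 + 4 in binary powers of 2.
So 3^900 ≡ 766 · 460 · 630 · 81 ≡ 863 (mod 901).
Since 863 ≠ 1, base 3 is a Fermat witness: 901 is composite.

863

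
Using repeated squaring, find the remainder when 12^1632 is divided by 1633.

841

12^1 ≡ 12 (mod 1633)
12^2 ≡ 12^2 = 144 ≡ 144 (mod 1633)
12^4 ≡ 144^2 = 20736 ≡ 1140 (mod 1633)
12^8 ≡ 1140^2 = 1299600 ≡ 1365 (mod 1633)
12^16 ≡ 1365^2 = 1863225 ≡ 1605 (mod 1633)
12^32 ≡ 1605^2 = 2576025 ≡ 784 (mod 1633)
12^64 ≡ 784^2 = 614656 ≡ 648 (mod 1633)
12^128 ≡ 648^2 = 419904 ≡ 223 (mod 1633)
12^256 ≡ 223^2 = 49729 ≡ 739 (mod 1633)
12^512 ≡ 739^2 = 546121 ≡ 699 (mod 1633)
12^1024 ≡ 699^2 = 488601 ≡ 334 (mod 1633)
1632 = 1024 + 512 + 64 + 32 in binary powers of 2.
So 12^1632 ≡ 334 · 699 · 648 · 784 ≡ 841 (mod 1633).
Since 841 ≠ 1, base 12 is a Fermat witness: 1633 is composite.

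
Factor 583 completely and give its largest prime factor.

583 = 11 · 53
53 is prime.
So 583 = 11 · 53; the largest prime factor is 53.

53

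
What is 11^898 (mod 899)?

382

11^1 ≡ 11 (mod 899)
11^2 ≡ 11^2 = 121 ≡ 121 (mod 899)
11^4 ≡ 121^2 = 14641 ≡ 257 (mod 899)
11^8 ≡ 257^2 = 66049 ≡ 422 (mod 899)
11^16 ≡ 422^2 = 178084 ≡ 82 (mod 899)
11^32 ≡ 82^2 = 6724 ≡ 431 (mod 899)
11^64 ≡ 431^2 = 185761 ≡ 567 (mod 899)
11^128 ≡ 567^2 = 321489 ≡ 546 (mod 899)
11^256 ≡ 546^2 = 298116 ≡ 547 (mod 899)
11^512 ≡ 547^2 = 299209 ≡ 741 (mod 899)
898 = 512 + 256 + 128 + 2 in binary powers of 2.
So 11^898 ≡ 741 · 547 · 546 · 121 ≡ 382 (mod 899).
Since 382 ≠ 1, base 11 is a Fermat witness: 899 is composite.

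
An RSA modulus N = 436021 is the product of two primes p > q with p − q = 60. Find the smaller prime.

631

Since p = q + 60, we have 436021 = q(q + 60), so q² + 60q − 436021 = 0.
Discriminant: 60² + 4·436021 = 3600 + 1744084 = 1747684; √1747684 = 1322.
q = (−60 + 1322)/2 = 631, and p = q + 60 = 691.
Check: 631 · 691 = 436021.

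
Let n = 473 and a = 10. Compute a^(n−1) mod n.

23

10^1 ≡ 10 (mod 473)
10^2 ≡ 10^2 = 100 ≡ 100 (mod 473)
10^4 ≡ 100^2 = 10000 ≡ 67 (mod 473)
10^8 ≡ 67^2 = 4489 ≡ 232 (mod 473)
10^16 ≡ 232^2 = 53824 ≡ 375 (mod 473)
10^32 ≡ 375^2 = 140625 ≡ 144 (mod 473)
10^64 ≡ 144^2 = 20736 ≡ 397 (mod 473)
10^128 ≡ 397^2 = 157609 ≡ 100 (mod 473)
10^256 ≡ 100^2 = 10000 ≡ 67 (mod 473)
472 = 256 + 128 + 64 + 16 + 8 in binary powers of 2.
So 10^472 ≡ 67 · 100 · 397 · 375 · 232 ≡ 23 (mod 473).
Since 23 ≠ 1, base 10 is a Fermat witness: 473 is composite.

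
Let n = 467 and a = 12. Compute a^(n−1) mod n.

1

12^1 ≡ 12 (mod 467)
12^2 ≡ 12^2 = 144 ≡ 144 (mod 467)
12^4 ≡ 144^2 = 20736 ≡ 188 (mod 467)
12^8 ≡ 188^2 = 35344 ≡ 319 (mod 467)
12^16 ≡ 319^2 = 101761 ≡ 422 (mod 467)
12^32 ≡ 422^2 = 178084 ≡ 157 (mod 467)
12^64 ≡ 157^2 = 24649 ≡ 365 (mod 467)
12^128 ≡ 365^2 = 133225 ≡ 130 (mod 467)
12^256 ≡ 130^2 = 16900 ≡ 88 (mod 467)
466 = 256 + 128 + 64 + 16 + 2 in binary powers of 2.
So 12^466 ≡ 88 · 130 · 365 · 422 · 144 ≡ 1 (mod 467).
Since the result is 1, base 12 gives no evidence that 467 is composite.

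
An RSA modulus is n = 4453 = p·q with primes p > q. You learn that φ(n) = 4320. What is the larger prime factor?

φ(n) = (p−1)(q−1) = n − (p+q) + 1, so p + q = 4453 − 4320 + 1 = 134.
p and q are the roots of t² − 134t + 4453 = 0.
Discriminant: 134² − 4·4453 = 17956 − 17812 = 144; √144 = 12.
q = (134 − 12)/2 = 61, p = (134 + 12)/2 = 73.
Check: 61 · 73 = 4453.

73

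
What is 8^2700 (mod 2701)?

8^1 ≡ 8 (mod 2701)
8^2 ≡ 8^2 = 64 ≡ 64 (mod 2701)
8^4 ≡ 64^2 = 4096 ≡ 1395 (mod 2701)
8^8 ≡ 1395^2 = 1946025 ≡ 1305 (mod 2701)
8^16 ≡ 1305^2 = 1703025 ≡ 1395 (mod 2701)
8^32 ≡ 1395^2 = 1946025 ≡ 1305 (mod 2701)
8^64 ≡ 1305^2 = 1703025 ≡ 1395 (mod 2701)
8^128 ≡ 1395^2 = 1946025 ≡ 1305 (mod 2701)
8^256 ≡ 1305^2 = 1703025 ≡ 1395 (mod 2701)
8^512 ≡ 1395^2 = 1946025 ≡ 1305 (mod 2701)
8^1024 ≡ 1305^2 = 1703025 ≡ 1395 (mod 2701)
8^2048 ≡ 1395^2 = 1946025 ≡ 1305 (mod 2701)
2700 = 2048 + 512 + 128 + 8 + 4 in binary powers of 2.
So 8^2700 ≡ 1305 · 1305 · 1305 · 1305 · 1395 ≡ 1 (mod 2701).
Since the result is 1, base 8 gives no evidence that 2701 is composite.

1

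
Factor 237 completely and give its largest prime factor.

237 = 3 · 79
79 is prime.
So 237 = 3 · 79; the largest prime factor is 79.

79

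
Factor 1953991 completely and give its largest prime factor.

1953991 = 13 · 150307
150307 = 29 · 5183
5183 = 71 · 73
73 is prime.
So 1953991 = 13 · 29 · 71 · 73; the largest prime factor is 73.

73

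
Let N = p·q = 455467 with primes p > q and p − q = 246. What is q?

563

Since p = q + 246, we have 455467 = q(q + 246), so q² + 246q − 455467 = 0.
Discriminant: 246² + 4·455467 = 60516 + 1821868 = 1882384; √1882384 = 1372.
q = (−246 + 1372)/2 = 563, and p = q + 246 = 809.
Check: 563 · 809 = 455467.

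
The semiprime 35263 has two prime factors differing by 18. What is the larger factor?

Since p = q + 18, we have 35263 = q(q + 18), so q² + 18q − 35263 = 0.
Discriminant: 18² + 4·35263 = 324 + 141052 = 141376; √141376 = 376.
q = (−18 + 376)/2 = 179, and p = q + 18 = 197.
Check: 179 · 197 = 35263.

197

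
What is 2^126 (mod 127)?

1

2^1 ≡ 2 (mod 127)
2^2 ≡ 2^2 = 4 ≡ 4 (mod 127)
2^4 ≡ 4^2 = 16 ≡ 16 (mod 127)
2^8 ≡ 16^2 = 256 ≡ 2 (mod 127)
2^16 ≡ 2^2 = 4 ≡ 4 (mod 127)
2^32 ≡ 4^2 = 16 ≡ 16 (mod 127)
2^64 ≡ 16^2 = 256 ≡ 2 (mod 127)
126 = 64 + 32 + 16 + 8 + 4 + 2 in binary powers of 2.
So 2^126 ≡ 2 · 16 · 4 · 2 · 16 · 4 ≡ 1 (mod 127).
Since the result is 1, base 2 gives no evidence that 127 is composite.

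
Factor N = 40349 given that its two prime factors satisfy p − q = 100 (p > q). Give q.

Since p = q + 100, we have 40349 = q(q + 100), so q² + 100q − 40349 = 0.
Discriminant: 100² + 4·40349 = 10000 + 161396 = 171396; √171396 = 414.
q = (−100 + 414)/2 = 157, and p = q + 100 = 257.
Check: 157 · 257 = 40349.

157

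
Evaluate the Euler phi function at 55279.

Factor: 55279 = 7 · 53 · 149.
φ(55279) = (7−1) · (53−1) · (149−1) = 6 · 52 · 148 = 46176.

46176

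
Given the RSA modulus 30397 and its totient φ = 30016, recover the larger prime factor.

269

φ(n) = (p−1)(q−1) = n − (p+q) + 1, so p + q = 30397 − 30016 + 1 = 382.
p and q are the roots of t² − 382t + 30397 = 0.
Discriminant: 382² − 4·30397 = 145924 − 121588 = 24336; √24336 = 156.
q = (382 − 156)/2 = 113, p = (382 + 156)/2 = 269.
Check: 113 · 269 = 30397.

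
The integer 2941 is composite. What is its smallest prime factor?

17

2941 is odd.
Digit sum 16, not divisible by 3.
Ends in 1: not divisible by 5.
7: 2941 = 7·420 + 1
11: 2941 = 11·267 + 4
13: 2941 = 13·226 + 3
17: 2941 = 17·173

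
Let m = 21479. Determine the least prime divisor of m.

21479 is odd.
Digit sum 23, not divisible by 3.
Ends in 9: not divisible by 5.
7: 21479 = 7·3068 + 3
11: 21479 = 11·1952 + 7
13: 21479 = 13·1652 + 3
17: 21479 = 17·1263 + 8
19: 21479 = 19·1130 + 9
23: 21479 = 23·933 + 20
29: 21479 = 29·740 + 19
31: 21479 = 31·692 + 27
37: 21479 = 37·580 + 19
41: 21479 = 41·523 + 36
43: 21479 = 43·499 + 22
47: 21479 = 47·457

47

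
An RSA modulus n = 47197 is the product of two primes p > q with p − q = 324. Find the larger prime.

Since p = q + 324, we have 47197 = q(q + 324), so q² + 324q − 47197 = 0.
Discriminant: 324² + 4·47197 = 104976 + 188788 = 293764; √293764 = 542.
q = (−324 + 542)/2 = 109, and p = q + 324 = 433.
Check: 109 · 433 = 47197.

433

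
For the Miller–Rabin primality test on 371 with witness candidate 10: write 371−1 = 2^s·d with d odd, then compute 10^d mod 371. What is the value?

152

371 − 1 = 370 = 2^1 · 185, so d = 185.
10^1 ≡ 10 (mod 371)
10^2 ≡ 10^2 = 100 ≡ 100 (mod 371)
10^4 ≡ 100^2 = 10000 ≡ 354 (mod 371)
10^8 ≡ 354^2 = 125316 ≡ 289 (mod 371)
10^16 ≡ 289^2 = 83521 ≡ 46 (mod 371)
10^32 ≡ 46^2 = 2116 ≡ 261 (mod 371)
10^64 ≡ 261^2 = 68121 ≡ 228 (mod 371)
10^128 ≡ 228^2 = 51984 ≡ 44 (mod 371)
185 = 128 + 32 + 16 + 8 + 1 in binary powers of 2.
So 10^185 ≡ 44 · 261 · 46 · 289 · 10 ≡ 152 (mod 371).
Squaring chain: 152; never reaches −1, so base 10 is a Miller–Rabin witness that 371 is composite.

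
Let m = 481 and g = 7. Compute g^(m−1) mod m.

417

7^1 ≡ 7 (mod 481)
7^2 ≡ 7^2 = 49 ≡ 49 (mod 481)
7^4 ≡ 49^2 = 2401 ≡ 477 (mod 481)
7^8 ≡ 477^2 = 227529 ≡ 16 (mod 481)
7^16 ≡ 16^2 = 256 ≡ 256 (mod 481)
7^32 ≡ 256^2 = 65536 ≡ 120 (mod 481)
7^64 ≡ 120^2 = 14400 ≡ 451 (mod 481)
7^128 ≡ 451^2 = 203401 ≡ 419 (mod 481)
7^256 ≡ 419^2 = 175561 ≡ 477 (mod 481)
480 = 256 + 128 + 64 + 32 in binary powers of 2.
So 7^480 ≡ 477 · 419 · 451 · 120 ≡ 417 (mod 481).
Since 417 ≠ 1, base 7 is a Fermat witness: 481 is composite.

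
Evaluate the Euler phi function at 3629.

3420

Factor: 3629 = 19 · 191.
φ(3629) = (19−1) · (191−1) = 18 · 190 = 3420.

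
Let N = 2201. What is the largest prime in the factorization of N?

71

2201 = 31 · 71
71 is prime.
So 2201 = 31 · 71; the largest prime factor is 71.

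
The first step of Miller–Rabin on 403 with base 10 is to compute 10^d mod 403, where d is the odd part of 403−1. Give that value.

403 − 1 = 402 = 2^1 · 201, so d = 201.
10^1 ≡ 10 (mod 403)
10^2 ≡ 10^2 = 100 ≡ 100 (mod 403)
10^4 ≡ 100^2 = 10000 ≡ 328 (mod 403)
10^8 ≡ 328^2 = 107584 ≡ 386 (mod 403)
10^16 ≡ 386^2 = 148996 ≡ 289 (mod 403)
10^32 ≡ 289^2 = 83521 ≡ 100 (mod 403)
10^64 ≡ 100^2 = 10000 ≡ 328 (mod 403)
10^128 ≡ 328^2 = 107584 ≡ 386 (mod 403)
201 = 128 + 64 + 8 + 1 in binary powers of 2.
So 10^201 ≡ 386 · 328 · 386 · 10 ≡ 64 (mod 403).
Squaring chain: 64; never reaches −1, so base 10 is a Miller–Rabin witness that 403 is composite.

64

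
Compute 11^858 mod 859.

11^1 ≡ 11 (mod 859)
11^2 ≡ 11^2 = 121 ≡ 121 (mod 859)
11^4 ≡ 121^2 = 14641 ≡ 38 (mod 859)
11^8 ≡ 38^2 = 1444 ≡ 585 (mod 859)
11^16 ≡ 585^2 = 342225 ≡ 343 (mod 859)
11^32 ≡ 343^2 = 117649 ≡ 825 (mod 859)
11^64 ≡ 825^2 = 680625 ≡ 297 (mod 859)
11^128 ≡ 297^2 = 88209 ≡ 591 (mod 859)
11^256 ≡ 591^2 = 349281 ≡ 527 (mod 859)
11^512 ≡ 527^2 = 277729 ≡ 272 (mod 859)
858 = 512 + 256 + 64 + 16 + 8 + 2 in binary powers of 2.
So 11^858 ≡ 272 · 527 · 297 · 343 · 585 · 121 ≡ 1 (mod 859).
Since the result is 1, base 11 gives no evidence that 859 is composite.

1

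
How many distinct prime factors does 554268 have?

6

554268 = 2^2 · 138567
138567 = 3 · 46189
46189 = 11 · 4199
4199 = 13 · 323
323 = 17 · 19
554268 = 2^2 · 3 · 11 · 13 · 17 · 19, which has 6 distinct prime factors.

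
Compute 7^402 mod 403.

233

7^1 ≡ 7 (mod 403)
7^2 ≡ 7^2 = 49 ≡ 49 (mod 403)
7^4 ≡ 49^2 = 2401 ≡ 386 (mod 403)
7^8 ≡ 386^2 = 148996 ≡ 289 (mod 403)
7^16 ≡ 289^2 = 83521 ≡ 100 (mod 403)
7^32 ≡ 100^2 = 10000 ≡ 328 (mod 403)
7^64 ≡ 328^2 = 107584 ≡ 386 (mod 403)
7^128 ≡ 386^2 = 148996 ≡ 289 (mod 403)
7^256 ≡ 289^2 = 83521 ≡ 100 (mod 403)
402 = 256 + 128 + 16 + 2 in binary powers of 2.
So 7^402 ≡ 100 · 289 · 100 · 49 ≡ 233 (mod 403).
Since 233 ≠ 1, base 7 is a Fermat witness: 403 is composite.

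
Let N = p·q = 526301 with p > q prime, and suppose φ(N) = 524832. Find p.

853

φ(n) = (p−1)(q−1) = n − (p+q) + 1, so p + q = 526301 − 524832 + 1 = 1470.
p and q are the roots of t² − 1470t + 526301 = 0.
Discriminant: 1470² − 4·526301 = 2160900 − 2105204 = 55696; √55696 = 236.
q = (1470 − 236)/2 = 617, p = (1470 + 236)/2 = 853.
Check: 617 · 853 = 526301.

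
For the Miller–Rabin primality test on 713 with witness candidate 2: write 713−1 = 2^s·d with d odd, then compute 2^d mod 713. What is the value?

713 − 1 = 712 = 2^3 · 89, so d = 89.
2^1 ≡ 2 (mod 713)
2^2 ≡ 2^2 = 4 ≡ 4 (mod 713)
2^4 ≡ 4^2 = 16 ≡ 16 (mod 713)
2^8 ≡ 16^2 = 256 ≡ 256 (mod 713)
2^16 ≡ 256^2 = 65536 ≡ 653 (mod 713)
2^32 ≡ 653^2 = 426409 ≡ 35 (mod 713)
2^64 ≡ 35^2 = 1225 ≡ 512 (mod 713)
89 = 64 + 16 + 8 + 1 in binary powers of 2.
So 2^89 ≡ 512 · 653 · 256 · 2 ≡ 140 (mod 713).
Squaring chain: 140 → 349 → 591; never reaches −1, so base 2 is a Miller–Rabin witness that 713 is composite.

140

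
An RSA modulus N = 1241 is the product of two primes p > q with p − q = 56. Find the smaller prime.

17

Since p = q + 56, we have 1241 = q(q + 56), so q² + 56q − 1241 = 0.
Discriminant: 56² + 4·1241 = 3136 + 4964 = 8100; √8100 = 90.
q = (−56 + 90)/2 = 17, and p = q + 56 = 73.
Check: 17 · 73 = 1241.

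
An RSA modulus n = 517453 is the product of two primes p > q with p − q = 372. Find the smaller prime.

Since p = q + 372, we have 517453 = q(q + 372), so q² + 372q − 517453 = 0.
Discriminant: 372² + 4·517453 = 138384 + 2069812 = 2208196; √2208196 = 1486.
q = (−372 + 1486)/2 = 557, and p = q + 372 = 929.
Check: 557 · 929 = 517453.

557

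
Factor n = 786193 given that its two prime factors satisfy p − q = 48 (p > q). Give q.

Since p = q + 48, we have 786193 = q(q + 48), so q² + 48q − 786193 = 0.
Discriminant: 48² + 4·786193 = 2304 + 3144772 = 3147076; √3147076 = 1774.
q = (−48 + 1774)/2 = 863, and p = q + 48 = 911.
Check: 863 · 911 = 786193.

863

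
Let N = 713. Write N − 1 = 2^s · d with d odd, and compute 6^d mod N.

305

713 − 1 = 712 = 2^3 · 89, so d = 89.
6^1 ≡ 6 (mod 713)
6^2 ≡ 6^2 = 36 ≡ 36 (mod 713)
6^4 ≡ 36^2 = 1296 ≡ 583 (mod 713)
6^8 ≡ 583^2 = 339889 ≡ 501 (mod 713)
6^16 ≡ 501^2 = 251001 ≡ 25 (mod 713)
6^32 ≡ 25^2 = 625 ≡ 625 (mod 713)
6^64 ≡ 625^2 = 390625 ≡ 614 (mod 713)
89 = 64 + 16 + 8 + 1 in binary powers of 2.
So 6^89 ≡ 614 · 25 · 501 · 6 ≡ 305 (mod 713).
Squaring chain: 305 → 335 → 284; never reaches −1, so base 6 is a Miller–Rabin witness that 713 is composite.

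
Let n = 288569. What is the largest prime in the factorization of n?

73

288569 = 59 · 4891
4891 = 67 · 73
73 is prime.
So 288569 = 59 · 67 · 73; the largest prime factor is 73.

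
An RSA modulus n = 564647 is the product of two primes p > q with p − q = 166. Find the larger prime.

839

Since p = q + 166, we have 564647 = q(q + 166), so q² + 166q − 564647 = 0.
Discriminant: 166² + 4·564647 = 27556 + 2258588 = 2286144; √2286144 = 1512.
q = (−166 + 1512)/2 = 673, and p = q + 166 = 839.
Check: 673 · 839 = 564647.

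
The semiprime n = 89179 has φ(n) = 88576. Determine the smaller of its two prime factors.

257

φ(n) = (p−1)(q−1) = n − (p+q) + 1, so p + q = 89179 − 88576 + 1 = 604.
p and q are the roots of t² − 604t + 89179 = 0.
Discriminant: 604² − 4·89179 = 364816 − 356716 = 8100; √8100 = 90.
q = (604 − 90)/2 = 257, p = (604 + 90)/2 = 347.
Check: 257 · 347 = 89179.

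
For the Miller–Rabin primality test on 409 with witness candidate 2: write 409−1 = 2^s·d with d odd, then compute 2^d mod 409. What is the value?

143

409 − 1 = 408 = 2^3 · 51, so d = 51.
2^1 ≡ 2 (mod 409)
2^2 ≡ 2^2 = 4 ≡ 4 (mod 409)
2^4 ≡ 4^2 = 16 ≡ 16 (mod 409)
2^8 ≡ 16^2 = 256 ≡ 256 (mod 409)
2^16 ≡ 256^2 = 65536 ≡ 96 (mod 409)
2^32 ≡ 96^2 = 9216 ≡ 218 (mod 409)
51 = 32 + 16 + 2 + 1 in binary powers of 2.
So 2^51 ≡ 218 · 96 · 4 · 2 ≡ 143 (mod 409).
Squaring chain: 143 → 408 → 1; reaches −1, so base 2 does not prove 409 composite.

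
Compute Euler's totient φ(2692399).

Factor: 2692399 = 79 · 173 · 197.
φ(2692399) = (79−1) · (173−1) · (197−1) = 78 · 172 · 196 = 2629536.

2629536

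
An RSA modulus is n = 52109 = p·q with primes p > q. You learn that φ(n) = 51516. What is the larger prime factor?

487

φ(n) = (p−1)(q−1) = n − (p+q) + 1, so p + q = 52109 − 51516 + 1 = 594.
p and q are the roots of t² − 594t + 52109 = 0.
Discriminant: 594² − 4·52109 = 352836 − 208436 = 144400; √144400 = 380.
q = (594 − 380)/2 = 107, p = (594 + 380)/2 = 487.
Check: 107 · 487 = 52109.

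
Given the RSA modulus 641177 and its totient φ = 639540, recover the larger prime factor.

991

φ(n) = (p−1)(q−1) = n − (p+q) + 1, so p + q = 641177 − 639540 + 1 = 1638.
p and q are the roots of t² − 1638t + 641177 = 0.
Discriminant: 1638² − 4·641177 = 2683044 − 2564708 = 118336; √118336 = 344.
q = (1638 − 344)/2 = 647, p = (1638 + 344)/2 = 991.
Check: 647 · 991 = 641177.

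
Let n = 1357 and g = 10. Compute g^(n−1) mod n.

10^1 ≡ 10 (mod 1357)
10^2 ≡ 10^2 = 100 ≡ 100 (mod 1357)
10^4 ≡ 100^2 = 10000 ≡ 501 (mod 1357)
10^8 ≡ 501^2 = 251001 ≡ 1313 (mod 1357)
10^16 ≡ 1313^2 = 1723969 ≡ 579 (mod 1357)
10^32 ≡ 579^2 = 335241 ≡ 62 (mod 1357)
10^64 ≡ 62^2 = 3844 ≡ 1130 (mod 1357)
10^128 ≡ 1130^2 = 1276900 ≡ 1320 (mod 1357)
10^256 ≡ 1320^2 = 1742400 ≡ 12 (mod 1357)
10^512 ≡ 12^2 = 144 ≡ 144 (mod 1357)
10^1024 ≡ 144^2 = 20736 ≡ 381 (mod 1357)
1356 = 1024 + 256 + 64 + 8 + 4 in binary powers of 2.
So 10^1356 ≡ 381 · 12 · 1130 · 1313 · 501 ≡ 196 (mod 1357).
Since 196 ≠ 1, base 10 is a Fermat witness: 1357 is composite.

196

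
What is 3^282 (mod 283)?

3^1 ≡ 3 (mod 283)
3^2 ≡ 3^2 = 9 ≡ 9 (mod 283)
3^4 ≡ 9^2 = 81 ≡ 81 (mod 283)
3^8 ≡ 81^2 = 6561 ≡ 52 (mod 283)
3^16 ≡ 52^2 = 2704 ≡ 157 (mod 283)
3^32 ≡ 157^2 = 24649 ≡ 28 (mod 283)
3^64 ≡ 28^2 = 784 ≡ 218 (mod 283)
3^128 ≡ 218^2 = 47524 ≡ 263 (mod 283)
3^256 ≡ 263^2 = 69169 ≡ 117 (mod 283)
282 = 256 + 16 + 8 + 2 in binary powers of 2.
So 3^282 ≡ 117 · 157 · 52 · 9 ≡ 1 (mod 283).
Since the result is 1, base 3 gives no evidence that 283 is composite.

1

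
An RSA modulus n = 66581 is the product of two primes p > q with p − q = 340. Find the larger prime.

479

Since p = q + 340, we have 66581 = q(q + 340), so q² + 340q − 66581 = 0.
Discriminant: 340² + 4·66581 = 115600 + 266324 = 381924; √381924 = 618.
q = (−340 + 618)/2 = 139, and p = q + 340 = 479.
Check: 139 · 479 = 66581.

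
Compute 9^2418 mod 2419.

1844

9^1 ≡ 9 (mod 2419)
9^2 ≡ 9^2 = 81 ≡ 81 (mod 2419)
9^4 ≡ 81^2 = 6561 ≡ 1723 (mod 2419)
9^8 ≡ 1723^2 = 2968729 ≡ 616 (mod 2419)
9^16 ≡ 616^2 = 379456 ≡ 2092 (mod 2419)
9^32 ≡ 2092^2 = 4376464 ≡ 493 (mod 2419)
9^64 ≡ 493^2 = 243049 ≡ 1149 (mod 2419)
9^128 ≡ 1149^2 = 1320201 ≡ 1846 (mod 2419)
9^256 ≡ 1846^2 = 3407716 ≡ 1764 (mod 2419)
9^512 ≡ 1764^2 = 3111696 ≡ 862 (mod 2419)
9^1024 ≡ 862^2 = 743044 ≡ 411 (mod 2419)
9^2048 ≡ 411^2 = 168921 ≡ 2010 (mod 2419)
2418 = 2048 + 256 + 64 + 32 + 16 + 2 in binary powers of 2.
So 9^2418 ≡ 2010 · 1764 · 1149 · 493 · 2092 · 81 ≡ 1844 (mod 2419).
Since 1844 ≠ 1, base 9 is a Fermat witness: 2419 is composite.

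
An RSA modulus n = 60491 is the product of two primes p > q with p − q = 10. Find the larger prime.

Since p = q + 10, we have 60491 = q(q + 10), so q² + 10q − 60491 = 0.
Discriminant: 10² + 4·60491 = 100 + 241964 = 242064; √242064 = 492.
q = (−10 + 492)/2 = 241, and p = q + 10 = 251.
Check: 241 · 251 = 60491.

251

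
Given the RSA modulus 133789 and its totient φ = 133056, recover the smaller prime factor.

φ(n) = (p−1)(q−1) = n − (p+q) + 1, so p + q = 133789 − 133056 + 1 = 734.
p and q are the roots of t² − 734t + 133789 = 0.
Discriminant: 734² − 4·133789 = 538756 − 535156 = 3600; √3600 = 60.
q = (734 − 60)/2 = 337, p = (734 + 60)/2 = 397.
Check: 337 · 397 = 133789.

337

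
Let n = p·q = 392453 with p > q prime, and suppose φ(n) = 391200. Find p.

φ(n) = (p−1)(q−1) = n − (p+q) + 1, so p + q = 392453 − 391200 + 1 = 1254.
p and q are the roots of t² − 1254t + 392453 = 0.
Discriminant: 1254² − 4·392453 = 1572516 − 1569812 = 2704; √2704 = 52.
q = (1254 − 52)/2 = 601, p = (1254 + 52)/2 = 653.
Check: 601 · 653 = 392453.

653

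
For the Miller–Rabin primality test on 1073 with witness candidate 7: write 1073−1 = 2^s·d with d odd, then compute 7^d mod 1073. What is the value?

255

1073 − 1 = 1072 = 2^4 · 67, so d = 67.
7^1 ≡ 7 (mod 1073)
7^2 ≡ 7^2 = 49 ≡ 49 (mod 1073)
7^4 ≡ 49^2 = 2401 ≡ 255 (mod 1073)
7^8 ≡ 255^2 = 65025 ≡ 645 (mod 1073)
7^16 ≡ 645^2 = 416025 ≡ 774 (mod 1073)
7^32 ≡ 774^2 = 599076 ≡ 342 (mod 1073)
7^64 ≡ 342^2 = 116964 ≡ 7 (mod 1073)
67 = 64 + 2 + 1 in binary powers of 2.
So 7^67 ≡ 7 · 49 · 7 ≡ 255 (mod 1073).
Squaring chain: 255 → 645 → 774 → 342; never reaches −1, so base 7 is a Miller–Rabin witness that 1073 is composite.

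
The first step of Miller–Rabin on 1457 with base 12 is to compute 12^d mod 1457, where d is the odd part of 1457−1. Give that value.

1457 − 1 = 1456 = 2^4 · 91, so d = 91.
12^1 ≡ 12 (mod 1457)
12^2 ≡ 12^2 = 144 ≡ 144 (mod 1457)
12^4 ≡ 144^2 = 20736 ≡ 338 (mod 1457)
12^8 ≡ 338^2 = 114244 ≡ 598 (mod 1457)
12^16 ≡ 598^2 = 357604 ≡ 639 (mod 1457)
12^32 ≡ 639^2 = 408321 ≡ 361 (mod 1457)
12^64 ≡ 361^2 = 130321 ≡ 648 (mod 1457)
91 = 64 + 16 + 8 + 2 + 1 in binary powers of 2.
So 12^91 ≡ 648 · 639 · 598 · 144 · 12 ≡ 756 (mod 1457).
Squaring chain: 756 → 392 → 679 → 629; never reaches −1, so base 12 is a Miller–Rabin witness that 1457 is composite.

756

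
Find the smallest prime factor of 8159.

8159 is odd.
Digit sum 23, not divisible by 3.
Ends in 9: not divisible by 5.
7: 8159 = 7·1165 + 4
11: 8159 = 11·741 + 8
13: 8159 = 13·627 + 8
17: 8159 = 17·479 + 16
19: 8159 = 19·429 + 8
23: 8159 = 23·354 + 17
29: 8159 = 29·281 + 10
31: 8159 = 31·263 + 6
37: 8159 = 37·220 + 19
41: 8159 = 41·199

41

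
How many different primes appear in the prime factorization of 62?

2

62 = 2 · 31
62 = 2 · 31, which has 2 distinct prime factors.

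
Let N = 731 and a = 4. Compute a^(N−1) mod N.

4^1 ≡ 4 (mod 731)
4^2 ≡ 4^2 = 16 ≡ 16 (mod 731)
4^4 ≡ 16^2 = 256 ≡ 256 (mod 731)
4^8 ≡ 256^2 = 65536 ≡ 477 (mod 731)
4^16 ≡ 477^2 = 227529 ≡ 188 (mod 731)
4^32 ≡ 188^2 = 35344 ≡ 256 (mod 731)
4^64 ≡ 256^2 = 65536 ≡ 477 (mod 731)
4^128 ≡ 477^2 = 227529 ≡ 188 (mod 731)
4^256 ≡ 188^2 = 35344 ≡ 256 (mod 731)
4^512 ≡ 256^2 = 65536 ≡ 477 (mod 731)
730 = 512 + 128 + 64 + 16 + 8 + 2 in binary powers of 2.
So 4^730 ≡ 477 · 188 · 477 · 188 · 477 · 16 ≡ 16 (mod 731).
Since 16 ≠ 1, base 4 is a Fermat witness: 731 is composite.

16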